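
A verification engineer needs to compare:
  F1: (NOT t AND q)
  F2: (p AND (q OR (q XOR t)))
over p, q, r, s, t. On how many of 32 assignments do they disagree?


F1 = (NOT t AND q)
F2 = (p AND (q OR (q XOR t)))
Evaluate both on each of 32 rows (bits = p,q,r,s,t):
  row 0 [00000]: F1=0 F2=0 -> 0
  row 1 [00001]: F1=0 F2=0 -> 0
  row 2 [00010]: F1=0 F2=0 -> 0
  row 3 [00011]: F1=0 F2=0 -> 0
  row 4 [00100]: F1=0 F2=0 -> 0
  row 5 [00101]: F1=0 F2=0 -> 0
  row 6 [00110]: F1=0 F2=0 -> 0
  row 7 [00111]: F1=0 F2=0 -> 0
  row 8 [01000]: F1=1 F2=0 (differ) -> 1
  row 9 [01001]: F1=0 F2=0 -> 0
  row 10 [01010]: F1=1 F2=0 (differ) -> 1
  row 11 [01011]: F1=0 F2=0 -> 0
  row 12 [01100]: F1=1 F2=0 (differ) -> 1
  row 13 [01101]: F1=0 F2=0 -> 0
  row 14 [01110]: F1=1 F2=0 (differ) -> 1
  row 15 [01111]: F1=0 F2=0 -> 0
  row 16 [10000]: F1=0 F2=0 -> 0
  row 17 [10001]: F1=0 F2=1 (differ) -> 1
  row 18 [10010]: F1=0 F2=0 -> 0
  row 19 [10011]: F1=0 F2=1 (differ) -> 1
  row 20 [10100]: F1=0 F2=0 -> 0
  row 21 [10101]: F1=0 F2=1 (differ) -> 1
  row 22 [10110]: F1=0 F2=0 -> 0
  row 23 [10111]: F1=0 F2=1 (differ) -> 1
  row 24 [11000]: F1=1 F2=1 -> 0
  row 25 [11001]: F1=0 F2=1 (differ) -> 1
  row 26 [11010]: F1=1 F2=1 -> 0
  row 27 [11011]: F1=0 F2=1 (differ) -> 1
  row 28 [11100]: F1=1 F2=1 -> 0
  row 29 [11101]: F1=0 F2=1 (differ) -> 1
  row 30 [11110]: F1=1 F2=1 -> 0
  row 31 [11111]: F1=0 F2=1 (differ) -> 1
Full result column, 8 rows per line (p,q fixed per line; r,s,t runs 000..111 left to right):
  rows 0-7 [p,q=00]: 00000000  (ones: 0)
  rows 8-15 [p,q=01]: 10101010  (ones: 4)
  rows 16-23 [p,q=10]: 01010101  (ones: 4)
  rows 24-31 [p,q=11]: 01010101  (ones: 4)
Disagreements = 0+4+4+4 = 12

12


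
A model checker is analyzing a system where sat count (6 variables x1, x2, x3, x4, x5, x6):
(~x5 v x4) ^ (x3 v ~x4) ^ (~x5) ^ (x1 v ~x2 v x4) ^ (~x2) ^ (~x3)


CNF with 6 clauses over 6 vars (64 assignments).
An assignment satisfies CNF iff every clause has >=1 true literal.
Check each row (bits = x1,x2,x3,x4,x5,x6; clause T/F shown):
  row 0 [000000]: clauses=TTTTTT -> 1
  row 1 [000001]: clauses=TTTTTT -> 1
  row 2 [000010]: clauses=FTFTTT -> 0
  row 3 [000011]: clauses=FTFTTT -> 0
  row 4 [000100]: clauses=TFTTTT -> 0
  (every remaining row is evaluated the same way; all 64 results are listed next)
Full result column, 8 rows per line (x1,x2,x3 fixed per line; x4,x5,x6 runs 000..111 left to right):
  rows 0-7 [x1,x2,x3=000]: 11000000  (ones: 2)
  rows 8-15 [x1,x2,x3=001]: 00000000  (ones: 0)
  rows 16-23 [x1,x2,x3=010]: 00000000  (ones: 0)
  rows 24-31 [x1,x2,x3=011]: 00000000  (ones: 0)
  rows 32-39 [x1,x2,x3=100]: 11000000  (ones: 2)
  rows 40-47 [x1,x2,x3=101]: 00000000  (ones: 0)
  rows 48-55 [x1,x2,x3=110]: 00000000  (ones: 0)
  rows 56-63 [x1,x2,x3=111]: 00000000  (ones: 0)
Satisfying assignments = 2+0+0+0+2+0+0+0 = 4

4


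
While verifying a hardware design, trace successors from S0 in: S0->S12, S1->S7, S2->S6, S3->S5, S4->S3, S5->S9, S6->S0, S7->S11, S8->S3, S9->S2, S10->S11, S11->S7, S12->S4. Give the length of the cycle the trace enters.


Trace from S0 until a state repeats:
  S0 -> S12 -> S4 -> S3 -> S5 -> S9 -> S2 -> S6 -> S0
S0 first seen at step 0, revisited at step 8.
Cycle length = 8 - 0 = 8

8


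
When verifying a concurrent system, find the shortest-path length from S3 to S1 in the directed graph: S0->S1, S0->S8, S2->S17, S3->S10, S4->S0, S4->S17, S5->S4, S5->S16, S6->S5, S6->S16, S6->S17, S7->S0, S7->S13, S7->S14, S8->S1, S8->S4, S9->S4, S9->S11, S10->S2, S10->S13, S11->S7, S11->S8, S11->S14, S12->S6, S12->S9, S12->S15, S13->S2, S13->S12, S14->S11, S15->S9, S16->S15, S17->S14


BFS layer-by-layer from S3:
  dist 0: {S3}
  dist 1: {S10}
  dist 2: {S2, S13}
  dist 3: {S12, S17}
  dist 4: {S6, S9, S14, S15}
  dist 5: {S4, S5, S11, S16}
  dist 6: {S0, S7, S8}
  dist 7: {S1}
  -> S1 reached at distance 7
Shortest path length = 7

7


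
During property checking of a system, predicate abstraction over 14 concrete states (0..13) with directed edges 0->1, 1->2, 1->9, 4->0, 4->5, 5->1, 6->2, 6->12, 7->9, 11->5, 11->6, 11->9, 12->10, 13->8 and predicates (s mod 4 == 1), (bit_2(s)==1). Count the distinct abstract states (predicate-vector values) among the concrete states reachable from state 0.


BFS from 0:
Concrete reachable: {0, 1, 2, 9}
Abstract via predicates (s mod 4 == 1), (bit_2(s)==1):
  (0,0) <- {0, 2}
  (1,0) <- {1, 9}
Distinct abstract states = 2

2


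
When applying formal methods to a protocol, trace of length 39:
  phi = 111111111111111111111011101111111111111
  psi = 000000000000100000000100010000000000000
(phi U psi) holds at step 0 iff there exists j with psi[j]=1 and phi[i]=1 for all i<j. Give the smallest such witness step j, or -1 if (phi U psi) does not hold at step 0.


(phi U psi) at 0: need smallest j with psi[j]=1 and phi[i]=1 for all i in [0,j).
Scan from step 0:
  step 0: phi=1, psi=0 -> continue
  step 1: phi=1, psi=0 -> continue
  step 2: phi=1, psi=0 -> continue
  step 3: phi=1, psi=0 -> continue
  step 12: psi=1 and phi held for [0,12) -> witness found
Witness step = 12

12


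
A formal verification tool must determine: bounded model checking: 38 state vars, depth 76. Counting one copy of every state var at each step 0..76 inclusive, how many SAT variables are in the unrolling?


BMC unrolls to depth k, creating one copy of each state var for steps 0..k.
Step count = 76 + 1 = 77 (steps 0 through 76)
Vars per step = 38
Total = 38 * 77 = 2926

2926


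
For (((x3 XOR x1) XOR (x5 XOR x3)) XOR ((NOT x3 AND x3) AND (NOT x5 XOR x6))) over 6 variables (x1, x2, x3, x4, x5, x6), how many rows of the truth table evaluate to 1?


Formula: (((x3 XOR x1) XOR (x5 XOR x3)) XOR ((NOT x3 AND x3) AND (NOT x5 XOR x6))) over 6 vars (64 rows)
Evaluate each row (x1, x2, x3, x4, x5, x6 as bits, MSB first):
  row 0 [000000]: (((0 XOR 0) XOR (0 XOR 0)) XOR ((NOT 0 AND 0) AND (NOT 0 XOR 0))) -> 0
  row 1 [000001]: (((0 XOR 0) XOR (0 XOR 0)) XOR ((NOT 0 AND 0) AND (NOT 0 XOR 1))) -> 0
  row 2 [000010]: (((0 XOR 0) XOR (1 XOR 0)) XOR ((NOT 0 AND 0) AND (NOT 1 XOR 0))) -> 1
  row 3 [000011]: (((0 XOR 0) XOR (1 XOR 0)) XOR ((NOT 0 AND 0) AND (NOT 1 XOR 1))) -> 1
  row 4 [000100]: (((0 XOR 0) XOR (0 XOR 0)) XOR ((NOT 0 AND 0) AND (NOT 0 XOR 0))) -> 0
  (every remaining row is evaluated the same way; all 64 results are listed next)
Full result column, 8 rows per line (x1,x2,x3 fixed per line; x4,x5,x6 runs 000..111 left to right):
  rows 0-7 [x1,x2,x3=000]: 00110011  (ones: 4)
  rows 8-15 [x1,x2,x3=001]: 00110011  (ones: 4)
  rows 16-23 [x1,x2,x3=010]: 00110011  (ones: 4)
  rows 24-31 [x1,x2,x3=011]: 00110011  (ones: 4)
  rows 32-39 [x1,x2,x3=100]: 11001100  (ones: 4)
  rows 40-47 [x1,x2,x3=101]: 11001100  (ones: 4)
  rows 48-55 [x1,x2,x3=110]: 11001100  (ones: 4)
  rows 56-63 [x1,x2,x3=111]: 11001100  (ones: 4)
Count of 1-rows = 4+4+4+4+4+4+4+4 = 32

32


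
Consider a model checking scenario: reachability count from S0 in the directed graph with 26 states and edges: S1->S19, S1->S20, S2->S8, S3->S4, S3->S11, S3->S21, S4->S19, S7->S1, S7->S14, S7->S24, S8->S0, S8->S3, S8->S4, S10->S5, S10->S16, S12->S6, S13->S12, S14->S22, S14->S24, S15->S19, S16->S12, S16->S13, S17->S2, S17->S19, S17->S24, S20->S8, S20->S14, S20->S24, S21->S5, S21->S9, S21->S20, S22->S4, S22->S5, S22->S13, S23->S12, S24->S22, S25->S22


BFS from S0:
  layer 0: {S0}
Reachable set: {S0}
Count = 1

1


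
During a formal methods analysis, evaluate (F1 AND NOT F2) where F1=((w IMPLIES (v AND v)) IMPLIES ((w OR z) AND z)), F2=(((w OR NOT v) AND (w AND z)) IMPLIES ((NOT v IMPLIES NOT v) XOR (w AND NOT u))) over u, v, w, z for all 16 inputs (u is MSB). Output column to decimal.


F1 = ((w IMPLIES (v AND v)) IMPLIES ((w OR z) AND z))
F2 = (((w OR NOT v) AND (w AND z)) IMPLIES ((NOT v IMPLIES NOT v) XOR (w AND NOT u)))
Counterexample to F1=>F2 is where F1=1 and F2=0.
Evaluate each row (bits = u,v,w,z, MSB first):
  row 0 [0000]: F1=0 F2=1 -> F1&~F2 -> 0
  row 1 [0001]: F1=1 F2=1 -> F1&~F2 -> 0
  row 2 [0010]: F1=1 F2=1 -> F1&~F2 -> 0
  row 3 [0011]: F1=1 F2=0 -> F1&~F2 -> 1
  row 4 [0100]: F1=0 F2=1 -> F1&~F2 -> 0
  row 5 [0101]: F1=1 F2=1 -> F1&~F2 -> 0
  row 6 [0110]: F1=0 F2=1 -> F1&~F2 -> 0
  row 7 [0111]: F1=1 F2=0 -> F1&~F2 -> 1
  row 8 [1000]: F1=0 F2=1 -> F1&~F2 -> 0
  row 9 [1001]: F1=1 F2=1 -> F1&~F2 -> 0
  row 10 [1010]: F1=1 F2=1 -> F1&~F2 -> 0
  row 11 [1011]: F1=1 F2=1 -> F1&~F2 -> 0
  row 12 [1100]: F1=0 F2=1 -> F1&~F2 -> 0
  row 13 [1101]: F1=1 F2=1 -> F1&~F2 -> 0
  row 14 [1110]: F1=0 F2=1 -> F1&~F2 -> 0
  row 15 [1111]: F1=1 F2=1 -> F1&~F2 -> 0
Full result column, 4 rows per line (u,v fixed per line; w,z runs 00..11 left to right):
  rows 0-3 [u,v=00]: 0001  = hex 1
  rows 4-7 [u,v=01]: 0001  = hex 1
  rows 8-11 [u,v=10]: 0000  = hex 0
  rows 12-15 [u,v=11]: 0000  = hex 0
Counterexample vector (row 0 .. row 15) = 0001000100000000
Output column grouped in 4s = 0001 0001 0000 0000 = 0x1100
Convert to decimal digit by digit (value = value*16 + digit):
  1 -> 1
  1*16 + 1 = 17
  17*16 + 0 = 272
  272*16 + 0 = 4352
Decimal = 4352

4352


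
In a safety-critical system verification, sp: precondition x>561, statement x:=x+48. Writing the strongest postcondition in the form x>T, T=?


Formula: sp(P, x:=E) = exists old_x. (x = E[old_x/x]) AND P[old_x/x] (old_x is the value of x before the assignment; eliminate old_x by solving x = E[old_x/x] for old_x)
Step 1: Precondition P: x>561, i.e. old_x > 561
Step 2: Assignment gives x = old_x + 48, so old_x = x - 48
Step 3: Substitute into P: x - 48 > 561
Step 4: Simplify: x > 561+48 = 609

609


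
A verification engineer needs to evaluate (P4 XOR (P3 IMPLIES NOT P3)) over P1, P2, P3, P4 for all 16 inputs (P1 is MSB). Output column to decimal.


Formula: (P4 XOR (P3 IMPLIES NOT P3)) over P1, P2, P3, P4 (16 rows)
Evaluate each row (bits = P1,P2,P3,P4, MSB first):
  row 0 [0000]: (0 XOR (0 IMPLIES NOT 0)) -> 1
  row 1 [0001]: (1 XOR (0 IMPLIES NOT 0)) -> 0
  row 2 [0010]: (0 XOR (1 IMPLIES NOT 1)) -> 0
  row 3 [0011]: (1 XOR (1 IMPLIES NOT 1)) -> 1
  row 4 [0100]: (0 XOR (0 IMPLIES NOT 0)) -> 1
  row 5 [0101]: (1 XOR (0 IMPLIES NOT 0)) -> 0
  row 6 [0110]: (0 XOR (1 IMPLIES NOT 1)) -> 0
  row 7 [0111]: (1 XOR (1 IMPLIES NOT 1)) -> 1
  row 8 [1000]: (0 XOR (0 IMPLIES NOT 0)) -> 1
  row 9 [1001]: (1 XOR (0 IMPLIES NOT 0)) -> 0
  row 10 [1010]: (0 XOR (1 IMPLIES NOT 1)) -> 0
  row 11 [1011]: (1 XOR (1 IMPLIES NOT 1)) -> 1
  row 12 [1100]: (0 XOR (0 IMPLIES NOT 0)) -> 1
  row 13 [1101]: (1 XOR (0 IMPLIES NOT 0)) -> 0
  row 14 [1110]: (0 XOR (1 IMPLIES NOT 1)) -> 0
  row 15 [1111]: (1 XOR (1 IMPLIES NOT 1)) -> 1
Full result column, 4 rows per line (P1,P2 fixed per line; P3,P4 runs 00..11 left to right):
  rows 0-3 [P1,P2=00]: 1001  = hex 9
  rows 4-7 [P1,P2=01]: 1001  = hex 9
  rows 8-11 [P1,P2=10]: 1001  = hex 9
  rows 12-15 [P1,P2=11]: 1001  = hex 9
Output column (row 0 .. row 15) = 1001100110011001
Output column grouped in 4s = 1001 1001 1001 1001 = 0x9999
Convert to decimal digit by digit (value = value*16 + digit):
  9 -> 9
  9*16 + 9 = 153
  153*16 + 9 = 2457
  2457*16 + 9 = 39321
Decimal = 39321

39321


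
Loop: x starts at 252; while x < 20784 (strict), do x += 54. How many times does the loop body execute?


Step 1: x goes from 252 toward 20784 by 54; the body runs while x<20784, so iterations = ceil((bound-start)/step)
Step 2: Distance=20532
Step 3: ceil(20532/54)=381

381


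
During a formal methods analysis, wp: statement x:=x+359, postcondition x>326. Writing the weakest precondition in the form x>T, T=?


Formula: wp(x:=E, P) = P[E/x] (substitute E for x in postcondition)
Step 1: Postcondition: x>326
Step 2: Substitute x+359 for x: x+359>326
Step 3: Solve for x: x > 326-359 = -33

-33


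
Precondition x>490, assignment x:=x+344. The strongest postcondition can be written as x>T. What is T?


Formula: sp(P, x:=E) = exists old_x. (x = E[old_x/x]) AND P[old_x/x] (old_x is the value of x before the assignment; eliminate old_x by solving x = E[old_x/x] for old_x)
Step 1: Precondition P: x>490, i.e. old_x > 490
Step 2: Assignment gives x = old_x + 344, so old_x = x - 344
Step 3: Substitute into P: x - 344 > 490
Step 4: Simplify: x > 490+344 = 834

834


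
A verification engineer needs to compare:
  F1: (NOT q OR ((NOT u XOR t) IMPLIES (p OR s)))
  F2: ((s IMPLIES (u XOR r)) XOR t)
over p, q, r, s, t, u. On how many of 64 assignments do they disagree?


F1 = (NOT q OR ((NOT u XOR t) IMPLIES (p OR s)))
F2 = ((s IMPLIES (u XOR r)) XOR t)
Evaluate both on each of 64 rows (bits = p,q,r,s,t,u):
  row 0 [000000]: F1=1 F2=1 -> 0
  row 1 [000001]: F1=1 F2=1 -> 0
  row 2 [000010]: F1=1 F2=0 (differ) -> 1
  row 3 [000011]: F1=1 F2=0 (differ) -> 1
  row 4 [000100]: F1=1 F2=0 (differ) -> 1
  (every remaining row is evaluated the same way; all 64 results are listed next)
Full result column, 8 rows per line (p,q,r fixed per line; s,t,u runs 000..111 left to right):
  rows 0-7 [p,q,r=000]: 00111001  (ones: 4)
  rows 8-15 [p,q,r=001]: 00110110  (ones: 4)
  rows 16-23 [p,q,r=010]: 10101001  (ones: 4)
  rows 24-31 [p,q,r=011]: 10100110  (ones: 4)
  rows 32-39 [p,q,r=100]: 00111001  (ones: 4)
  rows 40-47 [p,q,r=101]: 00110110  (ones: 4)
  rows 48-55 [p,q,r=110]: 00111001  (ones: 4)
  rows 56-63 [p,q,r=111]: 00110110  (ones: 4)
Disagreements = 4+4+4+4+4+4+4+4 = 32

32


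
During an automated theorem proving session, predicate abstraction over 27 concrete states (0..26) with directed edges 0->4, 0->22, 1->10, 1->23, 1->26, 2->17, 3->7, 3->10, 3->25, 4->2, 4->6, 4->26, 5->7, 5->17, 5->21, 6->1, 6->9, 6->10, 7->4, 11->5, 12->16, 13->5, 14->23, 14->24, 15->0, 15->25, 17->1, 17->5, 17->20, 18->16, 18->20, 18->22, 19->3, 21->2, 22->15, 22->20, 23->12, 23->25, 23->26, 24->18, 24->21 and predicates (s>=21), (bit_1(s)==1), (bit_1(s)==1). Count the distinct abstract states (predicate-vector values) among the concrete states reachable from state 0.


BFS from 0:
Concrete reachable: {0, 1, 2, 4, 5, 6, 7, 9, 10, 12, 15, 16, 17, 20, 21, 22, 23, 25, 26}
Abstract via predicates (s>=21), (bit_1(s)==1), (bit_1(s)==1):
  (0,0,0) <- {0, 1, 4, 5, 9, 12, 16, 17, 20}
  (0,1,1) <- {2, 6, 7, 10, 15}
  (1,0,0) <- {21, 25}
  (1,1,1) <- {22, 23, 26}
Distinct abstract states = 4

4


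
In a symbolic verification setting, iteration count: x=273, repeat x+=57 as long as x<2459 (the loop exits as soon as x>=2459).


Step 1: x goes from 273 toward 2459 by 57; the body runs while x<2459, so iterations = ceil((bound-start)/step)
Step 2: Distance=2186
Step 3: ceil(2186/57)=39

39


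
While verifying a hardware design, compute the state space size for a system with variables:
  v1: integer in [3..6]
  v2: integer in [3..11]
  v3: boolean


State space = product of domain sizes of all variables.
Domain sizes:
  v1 (integer in [3..6]): 4
  v2 (integer in [3..11]): 9
  v3 (boolean): 2
Product = 4 * 9 * 2 = 72

72


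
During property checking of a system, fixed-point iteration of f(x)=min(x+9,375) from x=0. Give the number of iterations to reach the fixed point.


Step 1: x=0, cap=375, increment=9
Step 2: x grows by 9 each step until capped at 375; fixed point is x=375
Step 3: iterations = ceil(375/9) = 42

42


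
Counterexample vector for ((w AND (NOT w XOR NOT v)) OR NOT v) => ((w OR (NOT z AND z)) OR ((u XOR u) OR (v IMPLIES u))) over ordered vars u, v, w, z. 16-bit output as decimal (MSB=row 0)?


F1 = ((w AND (NOT w XOR NOT v)) OR NOT v)
F2 = ((w OR (NOT z AND z)) OR ((u XOR u) OR (v IMPLIES u)))
Counterexample to F1=>F2 is where F1=1 and F2=0.
Evaluate each row (bits = u,v,w,z, MSB first):
  row 0 [0000]: F1=1 F2=1 -> F1&~F2 -> 0
  row 1 [0001]: F1=1 F2=1 -> F1&~F2 -> 0
  row 2 [0010]: F1=1 F2=1 -> F1&~F2 -> 0
  row 3 [0011]: F1=1 F2=1 -> F1&~F2 -> 0
  row 4 [0100]: F1=0 F2=0 -> F1&~F2 -> 0
  row 5 [0101]: F1=0 F2=0 -> F1&~F2 -> 0
  row 6 [0110]: F1=0 F2=1 -> F1&~F2 -> 0
  row 7 [0111]: F1=0 F2=1 -> F1&~F2 -> 0
  row 8 [1000]: F1=1 F2=1 -> F1&~F2 -> 0
  row 9 [1001]: F1=1 F2=1 -> F1&~F2 -> 0
  row 10 [1010]: F1=1 F2=1 -> F1&~F2 -> 0
  row 11 [1011]: F1=1 F2=1 -> F1&~F2 -> 0
  row 12 [1100]: F1=0 F2=1 -> F1&~F2 -> 0
  row 13 [1101]: F1=0 F2=1 -> F1&~F2 -> 0
  row 14 [1110]: F1=0 F2=1 -> F1&~F2 -> 0
  row 15 [1111]: F1=0 F2=1 -> F1&~F2 -> 0
Full result column, 4 rows per line (u,v fixed per line; w,z runs 00..11 left to right):
  rows 0-3 [u,v=00]: 0000  = hex 0
  rows 4-7 [u,v=01]: 0000  = hex 0
  rows 8-11 [u,v=10]: 0000  = hex 0
  rows 12-15 [u,v=11]: 0000  = hex 0
Counterexample vector (row 0 .. row 15) = 0000000000000000
Output column grouped in 4s = 0000 0000 0000 0000 = 0x0000
Convert to decimal digit by digit (value = value*16 + digit):
  0 -> 0
  0*16 + 0 = 0
  0*16 + 0 = 0
  0*16 + 0 = 0
Decimal = 0

0


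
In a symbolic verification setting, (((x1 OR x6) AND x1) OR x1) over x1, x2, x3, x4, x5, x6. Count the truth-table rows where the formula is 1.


Formula: (((x1 OR x6) AND x1) OR x1) over 6 vars (64 rows)
Evaluate each row (x1, x2, x3, x4, x5, x6 as bits, MSB first):
  row 0 [000000]: (((0 OR 0) AND 0) OR 0) -> 0
  row 1 [000001]: (((0 OR 1) AND 0) OR 0) -> 0
  row 2 [000010]: (((0 OR 0) AND 0) OR 0) -> 0
  row 3 [000011]: (((0 OR 1) AND 0) OR 0) -> 0
  row 4 [000100]: (((0 OR 0) AND 0) OR 0) -> 0
  (every remaining row is evaluated the same way; all 64 results are listed next)
Full result column, 8 rows per line (x1,x2,x3 fixed per line; x4,x5,x6 runs 000..111 left to right):
  rows 0-7 [x1,x2,x3=000]: 00000000  (ones: 0)
  rows 8-15 [x1,x2,x3=001]: 00000000  (ones: 0)
  rows 16-23 [x1,x2,x3=010]: 00000000  (ones: 0)
  rows 24-31 [x1,x2,x3=011]: 00000000  (ones: 0)
  rows 32-39 [x1,x2,x3=100]: 11111111  (ones: 8)
  rows 40-47 [x1,x2,x3=101]: 11111111  (ones: 8)
  rows 48-55 [x1,x2,x3=110]: 11111111  (ones: 8)
  rows 56-63 [x1,x2,x3=111]: 11111111  (ones: 8)
Count of 1-rows = 0+0+0+0+8+8+8+8 = 32

32


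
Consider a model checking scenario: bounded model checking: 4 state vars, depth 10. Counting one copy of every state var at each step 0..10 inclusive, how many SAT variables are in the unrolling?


BMC unrolls to depth k, creating one copy of each state var for steps 0..k.
Step count = 10 + 1 = 11 (steps 0 through 10)
Vars per step = 4
Total = 4 * 11 = 44

44


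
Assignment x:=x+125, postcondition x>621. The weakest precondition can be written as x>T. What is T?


Formula: wp(x:=E, P) = P[E/x] (substitute E for x in postcondition)
Step 1: Postcondition: x>621
Step 2: Substitute x+125 for x: x+125>621
Step 3: Solve for x: x > 621-125 = 496

496


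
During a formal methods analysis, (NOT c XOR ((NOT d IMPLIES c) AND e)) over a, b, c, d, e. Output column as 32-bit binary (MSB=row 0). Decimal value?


Formula: (NOT c XOR ((NOT d IMPLIES c) AND e)) over a, b, c, d, e (32 rows)
Evaluate each row (bits = a,b,c,d,e, MSB first):
  row 0 [00000]: (NOT 0 XOR ((NOT 0 IMPLIES 0) AND 0)) -> 1
  row 1 [00001]: (NOT 0 XOR ((NOT 0 IMPLIES 0) AND 1)) -> 1
  row 2 [00010]: (NOT 0 XOR ((NOT 1 IMPLIES 0) AND 0)) -> 1
  row 3 [00011]: (NOT 0 XOR ((NOT 1 IMPLIES 0) AND 1)) -> 0
  row 4 [00100]: (NOT 1 XOR ((NOT 0 IMPLIES 1) AND 0)) -> 0
  row 5 [00101]: (NOT 1 XOR ((NOT 0 IMPLIES 1) AND 1)) -> 1
  row 6 [00110]: (NOT 1 XOR ((NOT 1 IMPLIES 1) AND 0)) -> 0
  row 7 [00111]: (NOT 1 XOR ((NOT 1 IMPLIES 1) AND 1)) -> 1
  row 8 [01000]: (NOT 0 XOR ((NOT 0 IMPLIES 0) AND 0)) -> 1
  row 9 [01001]: (NOT 0 XOR ((NOT 0 IMPLIES 0) AND 1)) -> 1
  row 10 [01010]: (NOT 0 XOR ((NOT 1 IMPLIES 0) AND 0)) -> 1
  row 11 [01011]: (NOT 0 XOR ((NOT 1 IMPLIES 0) AND 1)) -> 0
  row 12 [01100]: (NOT 1 XOR ((NOT 0 IMPLIES 1) AND 0)) -> 0
  row 13 [01101]: (NOT 1 XOR ((NOT 0 IMPLIES 1) AND 1)) -> 1
  row 14 [01110]: (NOT 1 XOR ((NOT 1 IMPLIES 1) AND 0)) -> 0
  row 15 [01111]: (NOT 1 XOR ((NOT 1 IMPLIES 1) AND 1)) -> 1
  row 16 [10000]: (NOT 0 XOR ((NOT 0 IMPLIES 0) AND 0)) -> 1
  row 17 [10001]: (NOT 0 XOR ((NOT 0 IMPLIES 0) AND 1)) -> 1
  row 18 [10010]: (NOT 0 XOR ((NOT 1 IMPLIES 0) AND 0)) -> 1
  row 19 [10011]: (NOT 0 XOR ((NOT 1 IMPLIES 0) AND 1)) -> 0
  row 20 [10100]: (NOT 1 XOR ((NOT 0 IMPLIES 1) AND 0)) -> 0
  row 21 [10101]: (NOT 1 XOR ((NOT 0 IMPLIES 1) AND 1)) -> 1
  row 22 [10110]: (NOT 1 XOR ((NOT 1 IMPLIES 1) AND 0)) -> 0
  row 23 [10111]: (NOT 1 XOR ((NOT 1 IMPLIES 1) AND 1)) -> 1
  row 24 [11000]: (NOT 0 XOR ((NOT 0 IMPLIES 0) AND 0)) -> 1
  row 25 [11001]: (NOT 0 XOR ((NOT 0 IMPLIES 0) AND 1)) -> 1
  row 26 [11010]: (NOT 0 XOR ((NOT 1 IMPLIES 0) AND 0)) -> 1
  row 27 [11011]: (NOT 0 XOR ((NOT 1 IMPLIES 0) AND 1)) -> 0
  row 28 [11100]: (NOT 1 XOR ((NOT 0 IMPLIES 1) AND 0)) -> 0
  row 29 [11101]: (NOT 1 XOR ((NOT 0 IMPLIES 1) AND 1)) -> 1
  row 30 [11110]: (NOT 1 XOR ((NOT 1 IMPLIES 1) AND 0)) -> 0
  row 31 [11111]: (NOT 1 XOR ((NOT 1 IMPLIES 1) AND 1)) -> 1
Full result column, 4 rows per line (a,b,c fixed per line; d,e runs 00..11 left to right):
  rows 0-3 [a,b,c=000]: 1110  = hex E
  rows 4-7 [a,b,c=001]: 0101  = hex 5
  rows 8-11 [a,b,c=010]: 1110  = hex E
  rows 12-15 [a,b,c=011]: 0101  = hex 5
  rows 16-19 [a,b,c=100]: 1110  = hex E
  rows 20-23 [a,b,c=101]: 0101  = hex 5
  rows 24-27 [a,b,c=110]: 1110  = hex E
  rows 28-31 [a,b,c=111]: 0101  = hex 5
Output column (row 0 .. row 31) = 11100101111001011110010111100101
Output column grouped in 4s = 1110 0101 1110 0101 1110 0101 1110 0101 = 0xE5E5E5E5
Convert to decimal digit by digit (value = value*16 + digit):
  E -> 14
  14*16 + 5 = 229
  229*16 + 14 (E) = 3678
  3678*16 + 5 = 58853
  58853*16 + 14 (E) = 941662
  941662*16 + 5 = 15066597
  15066597*16 + 14 (E) = 241065566
  241065566*16 + 5 = 3857049061
Decimal = 3857049061

3857049061


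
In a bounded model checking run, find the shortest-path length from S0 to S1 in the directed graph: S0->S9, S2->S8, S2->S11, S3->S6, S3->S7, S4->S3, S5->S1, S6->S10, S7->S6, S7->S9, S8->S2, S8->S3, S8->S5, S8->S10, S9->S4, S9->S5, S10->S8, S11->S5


BFS layer-by-layer from S0:
  dist 0: {S0}
  dist 1: {S9}
  dist 2: {S4, S5}
  dist 3: {S1, S3}
  -> S1 reached at distance 3
Shortest path length = 3

3


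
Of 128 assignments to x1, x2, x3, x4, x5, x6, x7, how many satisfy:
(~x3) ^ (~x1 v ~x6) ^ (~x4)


CNF with 3 clauses over 7 vars (128 assignments).
An assignment satisfies CNF iff every clause has >=1 true literal.
Check each row (bits = x1,x2,x3,x4,x5,x6,x7; clause T/F shown):
  row 0 [0000000]: clauses=TTT -> 1
  row 1 [0000001]: clauses=TTT -> 1
  row 2 [0000010]: clauses=TTT -> 1
  row 3 [0000011]: clauses=TTT -> 1
  row 4 [0000100]: clauses=TTT -> 1
  (every remaining row is evaluated the same way; all 128 results are listed next)
Full result column, 8 rows per line (x1,x2,x3,x4 fixed per line; x5,x6,x7 runs 000..111 left to right):
  rows 0-7 [x1,x2,x3,x4=0000]: 11111111  (ones: 8)
  rows 8-15 [x1,x2,x3,x4=0001]: 00000000  (ones: 0)
  rows 16-23 [x1,x2,x3,x4=0010]: 00000000  (ones: 0)
  rows 24-31 [x1,x2,x3,x4=0011]: 00000000  (ones: 0)
  rows 32-39 [x1,x2,x3,x4=0100]: 11111111  (ones: 8)
  rows 40-47 [x1,x2,x3,x4=0101]: 00000000  (ones: 0)
  rows 48-55 [x1,x2,x3,x4=0110]: 00000000  (ones: 0)
  rows 56-63 [x1,x2,x3,x4=0111]: 00000000  (ones: 0)
  rows 64-71 [x1,x2,x3,x4=1000]: 11001100  (ones: 4)
  rows 72-79 [x1,x2,x3,x4=1001]: 00000000  (ones: 0)
  rows 80-87 [x1,x2,x3,x4=1010]: 00000000  (ones: 0)
  rows 88-95 [x1,x2,x3,x4=1011]: 00000000  (ones: 0)
  rows 96-103 [x1,x2,x3,x4=1100]: 11001100  (ones: 4)
  rows 104-111 [x1,x2,x3,x4=1101]: 00000000  (ones: 0)
  rows 112-119 [x1,x2,x3,x4=1110]: 00000000  (ones: 0)
  rows 120-127 [x1,x2,x3,x4=1111]: 00000000  (ones: 0)
Satisfying assignments = 8+0+0+0+8+0+0+0+4+0+0+0+4+0+0+0 = 24

24


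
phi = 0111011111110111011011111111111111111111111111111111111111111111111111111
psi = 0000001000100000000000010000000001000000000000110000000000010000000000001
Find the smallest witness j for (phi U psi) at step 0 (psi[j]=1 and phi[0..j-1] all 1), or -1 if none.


(phi U psi) at 0: need smallest j with psi[j]=1 and phi[i]=1 for all i in [0,j).
Scan from step 0:
  step 0: phi=0 -> phi-prefix broken from here
  step 6: psi=1 but phi already failed -> not a witness
  step 10: psi=1 but phi already failed -> not a witness
  step 23: psi=1 but phi already failed -> not a witness
  step 33: psi=1 but phi already failed -> not a witness
  step 46: psi=1 but phi already failed -> not a witness
  step 47: psi=1 but phi already failed -> not a witness
  step 59: psi=1 but phi already failed -> not a witness
  step 72: psi=1 but phi already failed -> not a witness
  end of trace: no witness -> -1
Witness step = -1

-1


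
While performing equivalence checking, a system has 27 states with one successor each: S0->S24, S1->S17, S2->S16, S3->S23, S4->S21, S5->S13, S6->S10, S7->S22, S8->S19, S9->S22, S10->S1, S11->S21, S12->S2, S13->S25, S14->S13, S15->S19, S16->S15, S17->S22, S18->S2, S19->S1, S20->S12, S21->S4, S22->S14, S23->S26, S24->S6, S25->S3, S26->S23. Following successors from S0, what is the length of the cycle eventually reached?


Trace from S0 until a state repeats:
  S0 -> S24 -> S6 -> S10 -> S1 -> S17 -> S22 -> S14 -> S13 -> S25 -> S3 -> S23 -> S26 -> S23
S23 first seen at step 11, revisited at step 13.
Cycle length = 13 - 11 = 2

2


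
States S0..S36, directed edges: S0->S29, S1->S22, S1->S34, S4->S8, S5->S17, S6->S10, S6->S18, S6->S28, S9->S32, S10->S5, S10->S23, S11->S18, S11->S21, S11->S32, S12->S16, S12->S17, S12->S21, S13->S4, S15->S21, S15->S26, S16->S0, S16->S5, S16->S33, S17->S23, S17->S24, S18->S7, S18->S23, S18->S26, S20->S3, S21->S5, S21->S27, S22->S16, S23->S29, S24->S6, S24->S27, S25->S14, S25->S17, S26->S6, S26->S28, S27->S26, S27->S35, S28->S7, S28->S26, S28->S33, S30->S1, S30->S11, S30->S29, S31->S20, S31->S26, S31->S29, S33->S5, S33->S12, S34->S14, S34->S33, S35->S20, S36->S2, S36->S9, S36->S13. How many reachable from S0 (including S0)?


BFS from S0:
  layer 0: {S0}
  layer 1: {S29}
Reachable set: {S0, S29}
Count = 2

2


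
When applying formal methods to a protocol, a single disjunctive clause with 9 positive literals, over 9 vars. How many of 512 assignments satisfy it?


Step 1: Total=2^9=512
Step 2: Unsat when all 9 false: 2^0=1
Step 3: Sat=512-1=511

511


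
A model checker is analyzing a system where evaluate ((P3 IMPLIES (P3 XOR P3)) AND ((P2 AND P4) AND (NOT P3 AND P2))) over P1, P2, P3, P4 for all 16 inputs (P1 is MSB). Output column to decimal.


Formula: ((P3 IMPLIES (P3 XOR P3)) AND ((P2 AND P4) AND (NOT P3 AND P2))) over P1, P2, P3, P4 (16 rows)
Evaluate each row (bits = P1,P2,P3,P4, MSB first):
  row 0 [0000]: ((0 IMPLIES (0 XOR 0)) AND ((0 AND 0) AND (NOT 0 AND 0))) -> 0
  row 1 [0001]: ((0 IMPLIES (0 XOR 0)) AND ((0 AND 1) AND (NOT 0 AND 0))) -> 0
  row 2 [0010]: ((1 IMPLIES (1 XOR 1)) AND ((0 AND 0) AND (NOT 1 AND 0))) -> 0
  row 3 [0011]: ((1 IMPLIES (1 XOR 1)) AND ((0 AND 1) AND (NOT 1 AND 0))) -> 0
  row 4 [0100]: ((0 IMPLIES (0 XOR 0)) AND ((1 AND 0) AND (NOT 0 AND 1))) -> 0
  row 5 [0101]: ((0 IMPLIES (0 XOR 0)) AND ((1 AND 1) AND (NOT 0 AND 1))) -> 1
  row 6 [0110]: ((1 IMPLIES (1 XOR 1)) AND ((1 AND 0) AND (NOT 1 AND 1))) -> 0
  row 7 [0111]: ((1 IMPLIES (1 XOR 1)) AND ((1 AND 1) AND (NOT 1 AND 1))) -> 0
  row 8 [1000]: ((0 IMPLIES (0 XOR 0)) AND ((0 AND 0) AND (NOT 0 AND 0))) -> 0
  row 9 [1001]: ((0 IMPLIES (0 XOR 0)) AND ((0 AND 1) AND (NOT 0 AND 0))) -> 0
  row 10 [1010]: ((1 IMPLIES (1 XOR 1)) AND ((0 AND 0) AND (NOT 1 AND 0))) -> 0
  row 11 [1011]: ((1 IMPLIES (1 XOR 1)) AND ((0 AND 1) AND (NOT 1 AND 0))) -> 0
  row 12 [1100]: ((0 IMPLIES (0 XOR 0)) AND ((1 AND 0) AND (NOT 0 AND 1))) -> 0
  row 13 [1101]: ((0 IMPLIES (0 XOR 0)) AND ((1 AND 1) AND (NOT 0 AND 1))) -> 1
  row 14 [1110]: ((1 IMPLIES (1 XOR 1)) AND ((1 AND 0) AND (NOT 1 AND 1))) -> 0
  row 15 [1111]: ((1 IMPLIES (1 XOR 1)) AND ((1 AND 1) AND (NOT 1 AND 1))) -> 0
Full result column, 4 rows per line (P1,P2 fixed per line; P3,P4 runs 00..11 left to right):
  rows 0-3 [P1,P2=00]: 0000  = hex 0
  rows 4-7 [P1,P2=01]: 0100  = hex 4
  rows 8-11 [P1,P2=10]: 0000  = hex 0
  rows 12-15 [P1,P2=11]: 0100  = hex 4
Output column (row 0 .. row 15) = 0000010000000100
Output column grouped in 4s = 0000 0100 0000 0100 = 0x0404
Convert to decimal digit by digit (value = value*16 + digit):
  0 -> 0
  0*16 + 4 = 4
  4*16 + 0 = 64
  64*16 + 4 = 1028
Decimal = 1028

1028


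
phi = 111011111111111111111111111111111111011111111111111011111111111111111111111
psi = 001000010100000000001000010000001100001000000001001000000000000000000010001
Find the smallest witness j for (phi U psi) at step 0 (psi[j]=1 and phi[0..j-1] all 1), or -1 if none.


(phi U psi) at 0: need smallest j with psi[j]=1 and phi[i]=1 for all i in [0,j).
Scan from step 0:
  step 0: phi=1, psi=0 -> continue
  step 1: phi=1, psi=0 -> continue
  step 2: psi=1 and phi held for [0,2) -> witness found
Witness step = 2

2


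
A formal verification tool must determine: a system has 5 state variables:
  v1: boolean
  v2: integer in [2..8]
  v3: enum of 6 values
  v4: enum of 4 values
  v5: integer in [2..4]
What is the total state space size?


State space = product of domain sizes of all variables.
Domain sizes:
  v1 (boolean): 2
  v2 (integer in [2..8]): 7
  v3 (enum of 6 values): 6
  v4 (enum of 4 values): 4
  v5 (integer in [2..4]): 3
Product = 2 * 7 * 6 * 4 * 3 = 1008

1008


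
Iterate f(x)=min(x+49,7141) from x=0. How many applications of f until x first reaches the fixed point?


Step 1: x=0, cap=7141, increment=49
Step 2: x grows by 49 each step until capped at 7141; fixed point is x=7141
Step 3: iterations = ceil(7141/49) = 146

146


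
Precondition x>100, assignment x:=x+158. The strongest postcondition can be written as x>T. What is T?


Formula: sp(P, x:=E) = exists old_x. (x = E[old_x/x]) AND P[old_x/x] (old_x is the value of x before the assignment; eliminate old_x by solving x = E[old_x/x] for old_x)
Step 1: Precondition P: x>100, i.e. old_x > 100
Step 2: Assignment gives x = old_x + 158, so old_x = x - 158
Step 3: Substitute into P: x - 158 > 100
Step 4: Simplify: x > 100+158 = 258

258


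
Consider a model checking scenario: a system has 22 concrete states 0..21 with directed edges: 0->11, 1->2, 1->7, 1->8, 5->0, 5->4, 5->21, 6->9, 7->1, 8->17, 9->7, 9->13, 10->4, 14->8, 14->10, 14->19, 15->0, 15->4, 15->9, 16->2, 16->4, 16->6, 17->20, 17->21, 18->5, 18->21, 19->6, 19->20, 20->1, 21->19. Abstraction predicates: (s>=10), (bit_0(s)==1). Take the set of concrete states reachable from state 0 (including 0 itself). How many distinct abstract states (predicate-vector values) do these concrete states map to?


BFS from 0:
Concrete reachable: {0, 11}
Abstract via predicates (s>=10), (bit_0(s)==1):
  (0,0) <- {0}
  (1,1) <- {11}
Distinct abstract states = 2

2


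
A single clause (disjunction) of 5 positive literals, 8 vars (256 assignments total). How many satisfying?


Step 1: Total=2^8=256
Step 2: Unsat when all 5 false: 2^3=8
Step 3: Sat=256-8=248

248


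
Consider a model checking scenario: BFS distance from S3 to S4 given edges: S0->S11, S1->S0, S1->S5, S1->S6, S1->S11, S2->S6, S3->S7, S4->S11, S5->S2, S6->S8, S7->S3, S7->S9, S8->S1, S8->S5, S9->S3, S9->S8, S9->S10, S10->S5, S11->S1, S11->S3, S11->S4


BFS layer-by-layer from S3:
  dist 0: {S3}
  dist 1: {S7}
  dist 2: {S9}
  dist 3: {S8, S10}
  dist 4: {S1, S5}
  dist 5: {S0, S2, S6, S11}
  dist 6: {S4}
  -> S4 reached at distance 6
Shortest path length = 6

6


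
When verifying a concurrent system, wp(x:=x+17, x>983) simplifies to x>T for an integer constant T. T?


Formula: wp(x:=E, P) = P[E/x] (substitute E for x in postcondition)
Step 1: Postcondition: x>983
Step 2: Substitute x+17 for x: x+17>983
Step 3: Solve for x: x > 983-17 = 966

966


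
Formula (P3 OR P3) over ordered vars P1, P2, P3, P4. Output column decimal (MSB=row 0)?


Formula: (P3 OR P3) over P1, P2, P3, P4 (16 rows)
Evaluate each row (bits = P1,P2,P3,P4, MSB first):
  row 0 [0000]: (0 OR 0) -> 0
  row 1 [0001]: (0 OR 0) -> 0
  row 2 [0010]: (1 OR 1) -> 1
  row 3 [0011]: (1 OR 1) -> 1
  row 4 [0100]: (0 OR 0) -> 0
  row 5 [0101]: (0 OR 0) -> 0
  row 6 [0110]: (1 OR 1) -> 1
  row 7 [0111]: (1 OR 1) -> 1
  row 8 [1000]: (0 OR 0) -> 0
  row 9 [1001]: (0 OR 0) -> 0
  row 10 [1010]: (1 OR 1) -> 1
  row 11 [1011]: (1 OR 1) -> 1
  row 12 [1100]: (0 OR 0) -> 0
  row 13 [1101]: (0 OR 0) -> 0
  row 14 [1110]: (1 OR 1) -> 1
  row 15 [1111]: (1 OR 1) -> 1
Full result column, 4 rows per line (P1,P2 fixed per line; P3,P4 runs 00..11 left to right):
  rows 0-3 [P1,P2=00]: 0011  = hex 3
  rows 4-7 [P1,P2=01]: 0011  = hex 3
  rows 8-11 [P1,P2=10]: 0011  = hex 3
  rows 12-15 [P1,P2=11]: 0011  = hex 3
Output column (row 0 .. row 15) = 0011001100110011
Output column grouped in 4s = 0011 0011 0011 0011 = 0x3333
Convert to decimal digit by digit (value = value*16 + digit):
  3 -> 3
  3*16 + 3 = 51
  51*16 + 3 = 819
  819*16 + 3 = 13107
Decimal = 13107

13107


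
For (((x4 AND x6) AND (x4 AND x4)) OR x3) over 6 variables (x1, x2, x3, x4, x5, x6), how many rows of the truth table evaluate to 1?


Formula: (((x4 AND x6) AND (x4 AND x4)) OR x3) over 6 vars (64 rows)
Evaluate each row (x1, x2, x3, x4, x5, x6 as bits, MSB first):
  row 0 [000000]: (((0 AND 0) AND (0 AND 0)) OR 0) -> 0
  row 1 [000001]: (((0 AND 1) AND (0 AND 0)) OR 0) -> 0
  row 2 [000010]: (((0 AND 0) AND (0 AND 0)) OR 0) -> 0
  row 3 [000011]: (((0 AND 1) AND (0 AND 0)) OR 0) -> 0
  row 4 [000100]: (((1 AND 0) AND (1 AND 1)) OR 0) -> 0
  (every remaining row is evaluated the same way; all 64 results are listed next)
Full result column, 8 rows per line (x1,x2,x3 fixed per line; x4,x5,x6 runs 000..111 left to right):
  rows 0-7 [x1,x2,x3=000]: 00000101  (ones: 2)
  rows 8-15 [x1,x2,x3=001]: 11111111  (ones: 8)
  rows 16-23 [x1,x2,x3=010]: 00000101  (ones: 2)
  rows 24-31 [x1,x2,x3=011]: 11111111  (ones: 8)
  rows 32-39 [x1,x2,x3=100]: 00000101  (ones: 2)
  rows 40-47 [x1,x2,x3=101]: 11111111  (ones: 8)
  rows 48-55 [x1,x2,x3=110]: 00000101  (ones: 2)
  rows 56-63 [x1,x2,x3=111]: 11111111  (ones: 8)
Count of 1-rows = 2+8+2+8+2+8+2+8 = 40

40


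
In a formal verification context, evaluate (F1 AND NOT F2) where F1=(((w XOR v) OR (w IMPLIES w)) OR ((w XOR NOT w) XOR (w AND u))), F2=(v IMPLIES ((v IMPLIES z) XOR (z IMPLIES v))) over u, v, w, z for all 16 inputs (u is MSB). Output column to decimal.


F1 = (((w XOR v) OR (w IMPLIES w)) OR ((w XOR NOT w) XOR (w AND u)))
F2 = (v IMPLIES ((v IMPLIES z) XOR (z IMPLIES v)))
Counterexample to F1=>F2 is where F1=1 and F2=0.
Evaluate each row (bits = u,v,w,z, MSB first):
  row 0 [0000]: F1=1 F2=1 -> F1&~F2 -> 0
  row 1 [0001]: F1=1 F2=1 -> F1&~F2 -> 0
  row 2 [0010]: F1=1 F2=1 -> F1&~F2 -> 0
  row 3 [0011]: F1=1 F2=1 -> F1&~F2 -> 0
  row 4 [0100]: F1=1 F2=1 -> F1&~F2 -> 0
  row 5 [0101]: F1=1 F2=0 -> F1&~F2 -> 1
  row 6 [0110]: F1=1 F2=1 -> F1&~F2 -> 0
  row 7 [0111]: F1=1 F2=0 -> F1&~F2 -> 1
  row 8 [1000]: F1=1 F2=1 -> F1&~F2 -> 0
  row 9 [1001]: F1=1 F2=1 -> F1&~F2 -> 0
  row 10 [1010]: F1=1 F2=1 -> F1&~F2 -> 0
  row 11 [1011]: F1=1 F2=1 -> F1&~F2 -> 0
  row 12 [1100]: F1=1 F2=1 -> F1&~F2 -> 0
  row 13 [1101]: F1=1 F2=0 -> F1&~F2 -> 1
  row 14 [1110]: F1=1 F2=1 -> F1&~F2 -> 0
  row 15 [1111]: F1=1 F2=0 -> F1&~F2 -> 1
Full result column, 4 rows per line (u,v fixed per line; w,z runs 00..11 left to right):
  rows 0-3 [u,v=00]: 0000  = hex 0
  rows 4-7 [u,v=01]: 0101  = hex 5
  rows 8-11 [u,v=10]: 0000  = hex 0
  rows 12-15 [u,v=11]: 0101  = hex 5
Counterexample vector (row 0 .. row 15) = 0000010100000101
Output column grouped in 4s = 0000 0101 0000 0101 = 0x0505
Convert to decimal digit by digit (value = value*16 + digit):
  0 -> 0
  0*16 + 5 = 5
  5*16 + 0 = 80
  80*16 + 5 = 1285
Decimal = 1285

1285


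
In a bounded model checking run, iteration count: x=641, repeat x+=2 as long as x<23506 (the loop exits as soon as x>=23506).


Step 1: x goes from 641 toward 23506 by 2; the body runs while x<23506, so iterations = ceil((bound-start)/step)
Step 2: Distance=22865
Step 3: ceil(22865/2)=11433

11433


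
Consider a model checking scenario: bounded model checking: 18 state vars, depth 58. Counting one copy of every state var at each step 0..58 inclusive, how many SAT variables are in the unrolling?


BMC unrolls to depth k, creating one copy of each state var for steps 0..k.
Step count = 58 + 1 = 59 (steps 0 through 58)
Vars per step = 18
Total = 18 * 59 = 1062

1062


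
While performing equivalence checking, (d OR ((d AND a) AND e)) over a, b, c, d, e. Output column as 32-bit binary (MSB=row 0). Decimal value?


Formula: (d OR ((d AND a) AND e)) over a, b, c, d, e (32 rows)
Evaluate each row (bits = a,b,c,d,e, MSB first):
  row 0 [00000]: (0 OR ((0 AND 0) AND 0)) -> 0
  row 1 [00001]: (0 OR ((0 AND 0) AND 1)) -> 0
  row 2 [00010]: (1 OR ((1 AND 0) AND 0)) -> 1
  row 3 [00011]: (1 OR ((1 AND 0) AND 1)) -> 1
  row 4 [00100]: (0 OR ((0 AND 0) AND 0)) -> 0
  row 5 [00101]: (0 OR ((0 AND 0) AND 1)) -> 0
  row 6 [00110]: (1 OR ((1 AND 0) AND 0)) -> 1
  row 7 [00111]: (1 OR ((1 AND 0) AND 1)) -> 1
  row 8 [01000]: (0 OR ((0 AND 0) AND 0)) -> 0
  row 9 [01001]: (0 OR ((0 AND 0) AND 1)) -> 0
  row 10 [01010]: (1 OR ((1 AND 0) AND 0)) -> 1
  row 11 [01011]: (1 OR ((1 AND 0) AND 1)) -> 1
  row 12 [01100]: (0 OR ((0 AND 0) AND 0)) -> 0
  row 13 [01101]: (0 OR ((0 AND 0) AND 1)) -> 0
  row 14 [01110]: (1 OR ((1 AND 0) AND 0)) -> 1
  row 15 [01111]: (1 OR ((1 AND 0) AND 1)) -> 1
  row 16 [10000]: (0 OR ((0 AND 1) AND 0)) -> 0
  row 17 [10001]: (0 OR ((0 AND 1) AND 1)) -> 0
  row 18 [10010]: (1 OR ((1 AND 1) AND 0)) -> 1
  row 19 [10011]: (1 OR ((1 AND 1) AND 1)) -> 1
  row 20 [10100]: (0 OR ((0 AND 1) AND 0)) -> 0
  row 21 [10101]: (0 OR ((0 AND 1) AND 1)) -> 0
  row 22 [10110]: (1 OR ((1 AND 1) AND 0)) -> 1
  row 23 [10111]: (1 OR ((1 AND 1) AND 1)) -> 1
  row 24 [11000]: (0 OR ((0 AND 1) AND 0)) -> 0
  row 25 [11001]: (0 OR ((0 AND 1) AND 1)) -> 0
  row 26 [11010]: (1 OR ((1 AND 1) AND 0)) -> 1
  row 27 [11011]: (1 OR ((1 AND 1) AND 1)) -> 1
  row 28 [11100]: (0 OR ((0 AND 1) AND 0)) -> 0
  row 29 [11101]: (0 OR ((0 AND 1) AND 1)) -> 0
  row 30 [11110]: (1 OR ((1 AND 1) AND 0)) -> 1
  row 31 [11111]: (1 OR ((1 AND 1) AND 1)) -> 1
Full result column, 4 rows per line (a,b,c fixed per line; d,e runs 00..11 left to right):
  rows 0-3 [a,b,c=000]: 0011  = hex 3
  rows 4-7 [a,b,c=001]: 0011  = hex 3
  rows 8-11 [a,b,c=010]: 0011  = hex 3
  rows 12-15 [a,b,c=011]: 0011  = hex 3
  rows 16-19 [a,b,c=100]: 0011  = hex 3
  rows 20-23 [a,b,c=101]: 0011  = hex 3
  rows 24-27 [a,b,c=110]: 0011  = hex 3
  rows 28-31 [a,b,c=111]: 0011  = hex 3
Output column (row 0 .. row 31) = 00110011001100110011001100110011
Output column grouped in 4s = 0011 0011 0011 0011 0011 0011 0011 0011 = 0x33333333
Convert to decimal digit by digit (value = value*16 + digit):
  3 -> 3
  3*16 + 3 = 51
  51*16 + 3 = 819
  819*16 + 3 = 13107
  13107*16 + 3 = 209715
  209715*16 + 3 = 3355443
  3355443*16 + 3 = 53687091
  53687091*16 + 3 = 858993459
Decimal = 858993459

858993459


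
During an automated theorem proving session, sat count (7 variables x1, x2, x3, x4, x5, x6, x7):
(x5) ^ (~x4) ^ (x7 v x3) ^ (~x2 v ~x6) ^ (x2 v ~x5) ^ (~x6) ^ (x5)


CNF with 7 clauses over 7 vars (128 assignments).
An assignment satisfies CNF iff every clause has >=1 true literal.
Check each row (bits = x1,x2,x3,x4,x5,x6,x7; clause T/F shown):
  row 0 [0000000]: clauses=FTFTTTF -> 0
  row 1 [0000001]: clauses=FTTTTTF -> 0
  row 2 [0000010]: clauses=FTFTTFF -> 0
  row 3 [0000011]: clauses=FTTTTFF -> 0
  row 4 [0000100]: clauses=TTFTFTT -> 0
  (every remaining row is evaluated the same way; all 128 results are listed next)
Full result column, 8 rows per line (x1,x2,x3,x4 fixed per line; x5,x6,x7 runs 000..111 left to right):
  rows 0-7 [x1,x2,x3,x4=0000]: 00000000  (ones: 0)
  rows 8-15 [x1,x2,x3,x4=0001]: 00000000  (ones: 0)
  rows 16-23 [x1,x2,x3,x4=0010]: 00000000  (ones: 0)
  rows 24-31 [x1,x2,x3,x4=0011]: 00000000  (ones: 0)
  rows 32-39 [x1,x2,x3,x4=0100]: 00000100  (ones: 1)
  rows 40-47 [x1,x2,x3,x4=0101]: 00000000  (ones: 0)
  rows 48-55 [x1,x2,x3,x4=0110]: 00001100  (ones: 2)
  rows 56-63 [x1,x2,x3,x4=0111]: 00000000  (ones: 0)
  rows 64-71 [x1,x2,x3,x4=1000]: 00000000  (ones: 0)
  rows 72-79 [x1,x2,x3,x4=1001]: 00000000  (ones: 0)
  rows 80-87 [x1,x2,x3,x4=1010]: 00000000  (ones: 0)
  rows 88-95 [x1,x2,x3,x4=1011]: 00000000  (ones: 0)
  rows 96-103 [x1,x2,x3,x4=1100]: 00000100  (ones: 1)
  rows 104-111 [x1,x2,x3,x4=1101]: 00000000  (ones: 0)
  rows 112-119 [x1,x2,x3,x4=1110]: 00001100  (ones: 2)
  rows 120-127 [x1,x2,x3,x4=1111]: 00000000  (ones: 0)
Satisfying assignments = 0+0+0+0+1+0+2+0+0+0+0+0+1+0+2+0 = 6

6
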